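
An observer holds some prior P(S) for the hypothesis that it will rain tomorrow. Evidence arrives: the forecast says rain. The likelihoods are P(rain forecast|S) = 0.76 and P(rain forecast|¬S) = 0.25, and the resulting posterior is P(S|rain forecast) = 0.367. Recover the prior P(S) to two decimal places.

Bayes' rule in odds form gives O(S|E) = O(S)·[P(E|S)/P(E|¬S)], hence O(S) = O(S|E)/LR.
Posterior odds = 0.367/(1−0.367) = 0.5798. LR = 0.76/0.25 = 3.0400.
Prior odds = 0.5798/3.0400 = 0.1907, so P(S) = 0.1907/(1+0.1907) ≈ 0.16.

P(S) = 0.16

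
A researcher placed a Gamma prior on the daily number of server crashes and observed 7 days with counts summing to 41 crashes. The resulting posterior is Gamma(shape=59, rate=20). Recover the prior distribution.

Gamma(shape=18, rate=13)

A Gamma(α, β) prior (rate parametrization) on a Poisson rate with n observations summing to S gives posterior Gamma(α+S, β+n).
So α = 59 − 41 = 18 and β = 20 − 7 = 13.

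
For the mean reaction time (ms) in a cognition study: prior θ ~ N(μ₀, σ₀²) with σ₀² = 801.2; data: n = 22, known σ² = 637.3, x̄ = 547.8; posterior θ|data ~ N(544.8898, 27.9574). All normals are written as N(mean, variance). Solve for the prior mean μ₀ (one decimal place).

μ₀ = 464.4

The posterior mean is a precision-weighted average: μ_n = (τ₀μ₀ + τ_data·x̄)/(τ₀+τ_data), with τ₀=1/σ₀² and τ_data=n/σ².
Here τ₀ = 1/801.2 = 0.001248 and τ_data = 22/637.3 = 0.034521, so τ_n = 0.035769.
Rearranging for μ₀: μ₀ = (μ_n·τ_n − τ_data·x̄)/τ₀ = (544.8898·0.035769 − 0.034521·547.8) / 0.001248 = 0.579559/0.001248 ≈ 464.4.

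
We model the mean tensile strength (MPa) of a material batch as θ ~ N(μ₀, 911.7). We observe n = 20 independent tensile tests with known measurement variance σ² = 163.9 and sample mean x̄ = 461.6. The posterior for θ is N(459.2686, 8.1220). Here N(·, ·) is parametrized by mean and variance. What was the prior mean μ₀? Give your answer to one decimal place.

μ₀ = 199.9

With known observation variance, the Normal–Normal posterior has precision τ_n = τ₀ + n/σ² and mean μ_n = (τ₀μ₀ + (n/σ²)x̄)/τ_n.
Here τ₀ = 1/911.7 = 0.001097 and τ_data = 20/163.9 = 0.122026, so τ_n = 0.123123.
Rearranging for μ₀: μ₀ = (μ_n·τ_n − τ_data·x̄)/τ₀ = (459.2686·0.123123 − 0.122026·461.6) / 0.001097 = 0.219326/0.001097 ≈ 199.9.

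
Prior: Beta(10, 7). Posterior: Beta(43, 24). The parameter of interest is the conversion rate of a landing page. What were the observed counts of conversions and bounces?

33 conversions and 17 bounces

A Beta(α, β) prior with s successes and f failures in binomial data gives a Beta(α+s, β+f) posterior.
Match parameters: s=43−10=33, f=24−7=17.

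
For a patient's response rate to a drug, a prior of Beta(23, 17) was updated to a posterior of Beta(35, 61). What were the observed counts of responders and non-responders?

12 responders and 44 non-responders

Under Beta–binomial conjugacy the posterior parameters are (α+s, β+f).
So s = 35 − 23 = 12 and f = 61 − 17 = 44.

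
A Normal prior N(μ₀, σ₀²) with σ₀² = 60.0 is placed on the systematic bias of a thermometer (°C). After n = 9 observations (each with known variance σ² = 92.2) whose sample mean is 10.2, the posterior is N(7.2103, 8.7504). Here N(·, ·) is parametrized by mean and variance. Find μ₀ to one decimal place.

With known observation variance, the Normal–Normal posterior has precision τ_n = τ₀ + n/σ² and mean μ_n = (τ₀μ₀ + (n/σ²)x̄)/τ_n.
Here τ₀ = 1/60.0 = 0.016667 and τ_data = 9/92.2 = 0.097614, so τ_n = 0.114281.
Rearranging for μ₀: μ₀ = (μ_n·τ_n − τ_data·x̄)/τ₀ = (7.2103·0.114281 − 0.097614·10.2) / 0.016667 = -0.171663/0.016667 ≈ -10.3.

μ₀ = -10.3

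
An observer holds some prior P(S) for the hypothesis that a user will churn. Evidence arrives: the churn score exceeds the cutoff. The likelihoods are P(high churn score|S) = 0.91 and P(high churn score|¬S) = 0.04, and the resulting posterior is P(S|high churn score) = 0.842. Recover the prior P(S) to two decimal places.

P(S) = 0.19

In odds form, posterior odds = prior odds × likelihood ratio, so prior odds = posterior odds ÷ LR.
Posterior odds = 0.842/(1−0.842) = 5.3291. LR = 0.91/0.04 = 22.7500.
Prior odds = 5.3291/22.7500 = 0.2342, so P(S) = 0.2342/(1+0.2342) ≈ 0.19.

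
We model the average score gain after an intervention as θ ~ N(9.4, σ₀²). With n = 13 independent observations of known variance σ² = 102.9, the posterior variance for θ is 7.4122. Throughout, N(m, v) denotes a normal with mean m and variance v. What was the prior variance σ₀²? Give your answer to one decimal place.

σ₀² = 116.6

For the Normal–Normal model with known σ², precisions add: τ_n = τ₀ + n/σ².
So 1/σ₀² = 1/7.4122 − 13/102.9 = 0.134913 − 0.126336 = 0.008577.
Hence σ₀² = 1/0.008577 ≈ 116.6.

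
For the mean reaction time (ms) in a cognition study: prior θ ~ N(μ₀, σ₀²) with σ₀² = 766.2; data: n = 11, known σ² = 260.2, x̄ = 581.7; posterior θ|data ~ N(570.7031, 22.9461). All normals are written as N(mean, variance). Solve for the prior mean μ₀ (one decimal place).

μ₀ = 214.5

With known observation variance, the Normal–Normal posterior has precision τ_n = τ₀ + n/σ² and mean μ_n = (τ₀μ₀ + (n/σ²)x̄)/τ_n.
Here τ₀ = 1/766.2 = 0.001305 and τ_data = 11/260.2 = 0.042275, so τ_n = 0.043580.
Rearranging for μ₀: μ₀ = (μ_n·τ_n − τ_data·x̄)/τ₀ = (570.7031·0.043580 − 0.042275·581.7) / 0.001305 = 0.279874/0.001305 ≈ 214.5.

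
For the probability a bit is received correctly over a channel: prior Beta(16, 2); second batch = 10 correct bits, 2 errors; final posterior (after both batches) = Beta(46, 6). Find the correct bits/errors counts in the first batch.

Sequential conjugate updates are equivalent to a single update on the pooled data, so total successes = posterior α − prior α and total failures = posterior β − prior β.
Total across both batches: 46−16=30 correct bits, 6−2=4 errors.
Subtract the second batch: 30−10=20 correct bits and 4−2=2 errors.

20 correct bits and 2 errors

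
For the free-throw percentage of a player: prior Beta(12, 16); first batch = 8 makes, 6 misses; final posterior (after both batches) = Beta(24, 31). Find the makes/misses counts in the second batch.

Sequential conjugate updates are equivalent to a single update on the pooled data, so total successes = posterior α − prior α and total failures = posterior β − prior β.
Total across both batches: 24−12=12 makes, 31−16=15 misses.
Subtract the first batch: 12−8=4 makes and 15−6=9 misses.

4 makes and 9 misses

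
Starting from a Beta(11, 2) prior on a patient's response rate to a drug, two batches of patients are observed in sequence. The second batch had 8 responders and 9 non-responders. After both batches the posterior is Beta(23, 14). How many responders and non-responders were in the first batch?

4 responders and 3 non-responders

Because Beta–binomial updating is additive in the counts, the combined data contributed (α_post−α_prior, β_post−β_prior) successes and failures.
Total across both batches: 23−11=12 responders, 14−2=12 non-responders.
Subtract the second batch: 12−8=4 responders and 12−9=3 non-responders.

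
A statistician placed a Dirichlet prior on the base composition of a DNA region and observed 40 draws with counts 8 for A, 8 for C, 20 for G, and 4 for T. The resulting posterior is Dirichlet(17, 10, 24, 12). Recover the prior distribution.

Dirichlet(9, 2, 4, 8)

For a Dirichlet(α) prior with multinomial counts c, the posterior is Dirichlet(α + c) componentwise.
Subtract each count from the matching posterior parameter: 17−8=9, 10−8=2, 24−20=4, 12−4=8.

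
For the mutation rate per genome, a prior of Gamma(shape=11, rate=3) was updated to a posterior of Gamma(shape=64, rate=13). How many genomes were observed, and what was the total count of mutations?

n = 10 genomes with total 53 mutations

A Gamma(α, β) prior (rate parametrization) on a Poisson rate with n observations summing to S gives posterior Gamma(α+S, β+n).
Matching: Σxᵢ = 64 − 11 = 53 and n = 13 − 3 = 10.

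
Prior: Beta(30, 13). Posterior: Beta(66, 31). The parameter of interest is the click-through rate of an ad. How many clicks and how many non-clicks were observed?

36 clicks and 18 non-clicks

A Beta(α, β) prior with s successes and f failures in binomial data gives a Beta(α+s, β+f) posterior.
So s = 66 − 30 = 36 and f = 31 − 13 = 18.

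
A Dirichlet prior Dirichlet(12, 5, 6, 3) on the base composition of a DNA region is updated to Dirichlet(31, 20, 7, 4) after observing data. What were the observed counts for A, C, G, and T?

For a Dirichlet(α) prior with multinomial counts c, the posterior is Dirichlet(α + c) componentwise.
Counts are posterior − prior componentwise: 31−12=19, 20−5=15, 7−6=1, 4−3=1.

counts (19, 15, 1, 1)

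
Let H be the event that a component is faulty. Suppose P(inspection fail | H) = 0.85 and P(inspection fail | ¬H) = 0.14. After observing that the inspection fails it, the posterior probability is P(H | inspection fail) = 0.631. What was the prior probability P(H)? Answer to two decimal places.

In odds form, posterior odds = prior odds × likelihood ratio, so prior odds = posterior odds ÷ LR.
Posterior odds = 0.631/(1−0.631) = 1.7100. LR = 0.85/0.14 = 6.0714.
Prior odds = 1.7100/6.0714 = 0.2816, so P(H) = 0.2816/(1+0.2816) ≈ 0.22.

P(H) = 0.22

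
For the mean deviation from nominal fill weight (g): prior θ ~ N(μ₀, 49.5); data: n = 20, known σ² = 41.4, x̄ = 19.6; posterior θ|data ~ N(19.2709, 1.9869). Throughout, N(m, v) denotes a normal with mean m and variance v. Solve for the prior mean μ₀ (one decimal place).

With known observation variance, the Normal–Normal posterior has precision τ_n = τ₀ + n/σ² and mean μ_n = (τ₀μ₀ + (n/σ²)x̄)/τ_n.
Here τ₀ = 1/49.5 = 0.020202 and τ_data = 20/41.4 = 0.483092, so τ_n = 0.503294.
Rearranging for μ₀: μ₀ = (μ_n·τ_n − τ_data·x̄)/τ₀ = (19.2709·0.503294 − 0.483092·19.6) / 0.020202 = 0.230325/0.020202 ≈ 11.4.

μ₀ = 11.4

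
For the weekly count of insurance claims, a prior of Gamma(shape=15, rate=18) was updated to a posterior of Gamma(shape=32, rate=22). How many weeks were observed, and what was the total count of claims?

n = 4 weeks with total 17 claims

A Gamma(α, β) prior (rate parametrization) on a Poisson rate with n observations summing to S gives posterior Gamma(α+S, β+n).
Matching: Σxᵢ = 32 − 15 = 17 and n = 22 − 18 = 4.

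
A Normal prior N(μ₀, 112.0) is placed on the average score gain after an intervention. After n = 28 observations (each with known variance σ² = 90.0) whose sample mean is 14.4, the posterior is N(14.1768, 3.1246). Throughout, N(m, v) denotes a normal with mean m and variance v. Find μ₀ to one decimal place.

The posterior mean is a precision-weighted average: μ_n = (τ₀μ₀ + τ_data·x̄)/(τ₀+τ_data), with τ₀=1/σ₀² and τ_data=n/σ².
Here τ₀ = 1/112.0 = 0.008929 and τ_data = 28/90.0 = 0.311111, so τ_n = 0.320040.
Rearranging for μ₀: μ₀ = (μ_n·τ_n − τ_data·x̄)/τ₀ = (14.1768·0.320040 − 0.311111·14.4) / 0.008929 = 0.057145/0.008929 ≈ 6.4.

μ₀ = 6.4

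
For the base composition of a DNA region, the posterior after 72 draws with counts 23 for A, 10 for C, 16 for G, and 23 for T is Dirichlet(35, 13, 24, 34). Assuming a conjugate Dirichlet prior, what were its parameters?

Dirichlet(12, 3, 8, 11)

For a Dirichlet(α) prior with multinomial counts c, the posterior is Dirichlet(α + c) componentwise.
Subtract each count from the matching posterior parameter: 35−23=12, 13−10=3, 24−16=8, 34−23=11.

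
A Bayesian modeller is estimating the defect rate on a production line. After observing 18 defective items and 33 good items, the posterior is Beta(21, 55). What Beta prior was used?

A Beta(α, β) prior with s successes and f failures in binomial data gives a Beta(α+s, β+f) posterior.
Subtract the data counts: 21−18=3, 55−33=22.

Beta(3, 22)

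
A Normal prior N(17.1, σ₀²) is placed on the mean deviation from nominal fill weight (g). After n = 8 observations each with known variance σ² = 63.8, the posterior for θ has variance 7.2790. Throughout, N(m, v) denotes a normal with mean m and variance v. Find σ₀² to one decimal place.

For the Normal–Normal model with known σ², precisions add: τ_n = τ₀ + n/σ².
So 1/σ₀² = 1/7.2790 − 8/63.8 = 0.137382 − 0.125392 = 0.011990.
Hence σ₀² = 1/0.011990 ≈ 83.4.

σ₀² = 83.4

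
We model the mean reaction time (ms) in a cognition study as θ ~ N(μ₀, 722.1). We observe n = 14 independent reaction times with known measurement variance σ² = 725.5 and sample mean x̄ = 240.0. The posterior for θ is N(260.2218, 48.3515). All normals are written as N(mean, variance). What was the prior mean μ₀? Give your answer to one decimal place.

μ₀ = 542.0

The posterior mean is a precision-weighted average: μ_n = (τ₀μ₀ + τ_data·x̄)/(τ₀+τ_data), with τ₀=1/σ₀² and τ_data=n/σ².
Here τ₀ = 1/722.1 = 0.001385 and τ_data = 14/725.5 = 0.019297, so τ_n = 0.020682.
Rearranging for μ₀: μ₀ = (μ_n·τ_n − τ_data·x̄)/τ₀ = (260.2218·0.020682 − 0.019297·240.0) / 0.001385 = 0.750627/0.001385 ≈ 542.0.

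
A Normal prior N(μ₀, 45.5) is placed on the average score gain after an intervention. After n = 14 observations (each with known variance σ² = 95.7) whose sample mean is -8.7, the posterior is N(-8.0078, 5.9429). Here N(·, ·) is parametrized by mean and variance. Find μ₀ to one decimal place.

With known observation variance, the Normal–Normal posterior has precision τ_n = τ₀ + n/σ² and mean μ_n = (τ₀μ₀ + (n/σ²)x̄)/τ_n.
Here τ₀ = 1/45.5 = 0.021978 and τ_data = 14/95.7 = 0.146290, so τ_n = 0.168268.
Rearranging for μ₀: μ₀ = (μ_n·τ_n − τ_data·x̄)/τ₀ = (-8.0078·0.168268 − 0.146290·-8.7) / 0.021978 = -0.074733/0.021978 ≈ -3.4.

μ₀ = -3.4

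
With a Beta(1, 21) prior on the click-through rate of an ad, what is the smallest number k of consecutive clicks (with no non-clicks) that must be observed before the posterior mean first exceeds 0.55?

k = 25

After k clicks and 0 non-clicks the posterior is Beta(1+k, 21), with mean (1+k)/(1+21+k).
Set (1+k)/(22+k) > 0.55 and solve: k > (0.55·22 − 1)/(1 − 0.55) = 24.667.
The smallest integer exceeding 24.667 is 25, and checking k=25: (26)/(47) = 0.5532 > 0.55.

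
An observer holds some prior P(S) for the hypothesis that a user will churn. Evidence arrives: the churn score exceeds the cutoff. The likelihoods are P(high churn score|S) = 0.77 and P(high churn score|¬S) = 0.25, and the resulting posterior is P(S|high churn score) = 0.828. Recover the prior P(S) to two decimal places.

In odds form, posterior odds = prior odds × likelihood ratio, so prior odds = posterior odds ÷ LR.
Posterior odds = 0.828/(1−0.828) = 4.8140. LR = 0.77/0.25 = 3.0800.
Prior odds = 4.8140/3.0800 = 1.5630, so P(S) = 1.5630/(1+1.5630) ≈ 0.61.

P(S) = 0.61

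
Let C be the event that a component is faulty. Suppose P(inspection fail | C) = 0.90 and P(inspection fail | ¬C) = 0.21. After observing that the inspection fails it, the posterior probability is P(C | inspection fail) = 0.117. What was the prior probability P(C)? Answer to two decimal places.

Bayes' rule in odds form gives O(C|E) = O(C)·[P(E|C)/P(E|¬C)], hence O(C) = O(C|E)/LR.
Posterior odds = 0.117/(1−0.117) = 0.1325. LR = 0.90/0.21 = 4.2857.
Prior odds = 0.1325/4.2857 = 0.0309, so P(C) = 0.0309/(1+0.0309) ≈ 0.03.

P(C) = 0.03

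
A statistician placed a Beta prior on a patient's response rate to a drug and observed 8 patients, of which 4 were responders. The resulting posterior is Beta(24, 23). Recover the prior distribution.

Beta(20, 19)

A Beta(a, b) prior with s successes and f failures in binomial data gives a Beta(a+s, b+f) posterior.
So a = 24 − 4 = 20 and b = 23 − 4 = 19.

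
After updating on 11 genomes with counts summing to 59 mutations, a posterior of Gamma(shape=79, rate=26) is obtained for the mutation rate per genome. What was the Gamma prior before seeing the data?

Gamma(shape=20, rate=15)

A Gamma(α, β) prior (rate parametrization) on a Poisson rate with n observations summing to S gives posterior Gamma(α+S, β+n).
So α = 79 − 59 = 20 and β = 26 − 11 = 15.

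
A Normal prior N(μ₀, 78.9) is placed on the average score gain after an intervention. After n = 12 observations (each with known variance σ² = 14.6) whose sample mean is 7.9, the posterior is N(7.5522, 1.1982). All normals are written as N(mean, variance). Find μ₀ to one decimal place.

With known observation variance, the Normal–Normal posterior has precision τ_n = τ₀ + n/σ² and mean μ_n = (τ₀μ₀ + (n/σ²)x̄)/τ_n.
Here τ₀ = 1/78.9 = 0.012674 and τ_data = 12/14.6 = 0.821918, so τ_n = 0.834592.
Rearranging for μ₀: μ₀ = (μ_n·τ_n − τ_data·x̄)/τ₀ = (7.5522·0.834592 − 0.821918·7.9) / 0.012674 = -0.190146/0.012674 ≈ -15.0.

μ₀ = -15.0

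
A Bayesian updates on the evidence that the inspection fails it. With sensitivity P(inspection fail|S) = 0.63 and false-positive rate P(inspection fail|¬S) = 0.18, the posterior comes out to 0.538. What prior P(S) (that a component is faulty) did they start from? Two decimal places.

P(S) = 0.25

Bayes' rule in odds form gives O(S|E) = O(S)·[P(E|S)/P(E|¬S)], hence O(S) = O(S|E)/LR.
Posterior odds = 0.538/(1−0.538) = 1.1645. LR = 0.63/0.18 = 3.5000.
Prior odds = 1.1645/3.5000 = 0.3327, so P(S) = 0.3327/(1+0.3327) ≈ 0.25.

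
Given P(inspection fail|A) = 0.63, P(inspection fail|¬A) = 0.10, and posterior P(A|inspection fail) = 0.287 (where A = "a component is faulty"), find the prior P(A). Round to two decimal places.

P(A) = 0.06

Bayes' rule in odds form gives O(A|E) = O(A)·[P(E|A)/P(E|¬A)], hence O(A) = O(A|E)/LR.
Posterior odds = 0.287/(1−0.287) = 0.4025. LR = 0.63/0.10 = 6.3000.
Prior odds = 0.4025/6.3000 = 0.0639, so P(A) = 0.0639/(1+0.0639) ≈ 0.06.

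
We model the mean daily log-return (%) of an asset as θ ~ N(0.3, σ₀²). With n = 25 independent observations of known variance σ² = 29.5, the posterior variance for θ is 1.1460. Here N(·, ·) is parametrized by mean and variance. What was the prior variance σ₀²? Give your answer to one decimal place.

Posterior precision equals prior precision plus data precision: 1/σ_n² = 1/σ₀² + n/σ².
So 1/σ₀² = 1/1.1460 − 25/29.5 = 0.872600 − 0.847458 = 0.025142.
Hence σ₀² = 1/0.025142 ≈ 39.8.

σ₀² = 39.8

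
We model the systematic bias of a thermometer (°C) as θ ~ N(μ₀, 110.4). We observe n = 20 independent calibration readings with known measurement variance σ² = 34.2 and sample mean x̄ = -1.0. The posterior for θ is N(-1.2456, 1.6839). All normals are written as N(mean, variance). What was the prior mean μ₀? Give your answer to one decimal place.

μ₀ = -17.1

The posterior mean is a precision-weighted average: μ_n = (τ₀μ₀ + τ_data·x̄)/(τ₀+τ_data), with τ₀=1/σ₀² and τ_data=n/σ².
Here τ₀ = 1/110.4 = 0.009058 and τ_data = 20/34.2 = 0.584795, so τ_n = 0.593853.
Rearranging for μ₀: μ₀ = (μ_n·τ_n − τ_data·x̄)/τ₀ = (-1.2456·0.593853 − 0.584795·-1.0) / 0.009058 = -0.154908/0.009058 ≈ -17.1.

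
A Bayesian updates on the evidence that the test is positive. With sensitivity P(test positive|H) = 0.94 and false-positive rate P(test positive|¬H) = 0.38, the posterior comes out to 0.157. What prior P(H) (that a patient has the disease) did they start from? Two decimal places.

P(H) = 0.07

In odds form, posterior odds = prior odds × likelihood ratio, so prior odds = posterior odds ÷ LR.
Posterior odds = 0.157/(1−0.157) = 0.1862. LR = 0.94/0.38 = 2.4737.
Prior odds = 0.1862/2.4737 = 0.0753, so P(H) = 0.0753/(1+0.0753) ≈ 0.07.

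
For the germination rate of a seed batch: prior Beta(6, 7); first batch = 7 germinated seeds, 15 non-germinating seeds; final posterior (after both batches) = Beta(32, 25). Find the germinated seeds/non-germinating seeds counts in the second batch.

19 germinated seeds and 3 non-germinating seeds

Because Beta–binomial updating is additive in the counts, the combined data contributed (α_post−α_prior, β_post−β_prior) successes and failures.
Total across both batches: 32−6=26 germinated seeds, 25−7=18 non-germinating seeds.
Subtract the first batch: 26−7=19 germinated seeds and 18−15=3 non-germinating seeds.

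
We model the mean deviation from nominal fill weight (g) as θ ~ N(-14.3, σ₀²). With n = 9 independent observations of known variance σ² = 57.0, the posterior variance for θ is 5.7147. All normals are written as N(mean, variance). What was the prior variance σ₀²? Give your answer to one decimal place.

For the Normal–Normal model with known σ², precisions add: τ_n = τ₀ + n/σ².
So 1/σ₀² = 1/5.7147 − 9/57.0 = 0.174987 − 0.157895 = 0.017092.
Hence σ₀² = 1/0.017092 ≈ 58.5.

σ₀² = 58.5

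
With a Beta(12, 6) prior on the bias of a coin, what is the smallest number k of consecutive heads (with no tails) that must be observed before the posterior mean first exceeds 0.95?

k = 103

After k heads and 0 tails the posterior is Beta(12+k, 6), with mean (12+k)/(12+6+k).
Set (12+k)/(18+k) > 0.95 and solve: k > (0.95·18 − 12)/(1 − 0.95) = 102.000.
The smallest integer exceeding 102.000 is 103.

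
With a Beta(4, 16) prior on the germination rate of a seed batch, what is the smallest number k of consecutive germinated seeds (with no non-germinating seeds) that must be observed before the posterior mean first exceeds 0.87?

k = 104

After k germinated seeds and 0 non-germinating seeds the posterior is Beta(4+k, 16), with mean (4+k)/(4+16+k).
Set (4+k)/(20+k) > 0.87 and solve: k > (0.87·20 − 4)/(1 − 0.87) = 103.077.
The smallest integer exceeding 103.077 is 104.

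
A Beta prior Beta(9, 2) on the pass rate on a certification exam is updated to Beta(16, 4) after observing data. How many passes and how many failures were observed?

7 passes and 2 failures

Beta is conjugate to the binomial likelihood: posterior = Beta(α+s, β+f).
So s = 16 − 9 = 7 and f = 4 − 2 = 2.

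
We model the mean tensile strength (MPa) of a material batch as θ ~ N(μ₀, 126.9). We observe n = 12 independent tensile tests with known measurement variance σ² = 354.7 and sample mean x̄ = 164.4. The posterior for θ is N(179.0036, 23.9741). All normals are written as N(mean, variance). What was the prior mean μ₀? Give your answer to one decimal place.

μ₀ = 241.7

With known observation variance, the Normal–Normal posterior has precision τ_n = τ₀ + n/σ² and mean μ_n = (τ₀μ₀ + (n/σ²)x̄)/τ_n.
Here τ₀ = 1/126.9 = 0.007880 and τ_data = 12/354.7 = 0.033831, so τ_n = 0.041711.
Rearranging for μ₀: μ₀ = (μ_n·τ_n − τ_data·x̄)/τ₀ = (179.0036·0.041711 − 0.033831·164.4) / 0.007880 = 1.904603/0.007880 ≈ 241.7.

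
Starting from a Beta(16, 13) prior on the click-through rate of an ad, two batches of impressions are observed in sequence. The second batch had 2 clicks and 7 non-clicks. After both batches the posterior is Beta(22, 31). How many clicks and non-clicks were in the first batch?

4 clicks and 11 non-clicks

Because Beta–binomial updating is additive in the counts, the combined data contributed (α_post−α_prior, β_post−β_prior) successes and failures.
Total across both batches: 22−16=6 clicks, 31−13=18 non-clicks.
Subtract the second batch: 6−2=4 clicks and 18−7=11 non-clicks.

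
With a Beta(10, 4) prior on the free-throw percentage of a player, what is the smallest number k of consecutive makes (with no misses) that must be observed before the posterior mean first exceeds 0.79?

k = 6

After k makes and 0 misses the posterior is Beta(10+k, 4), with mean (10+k)/(10+4+k).
Set (10+k)/(14+k) > 0.79 and solve: k > (0.79·14 − 10)/(1 − 0.79) = 5.048.
The smallest integer exceeding 5.048 is 6.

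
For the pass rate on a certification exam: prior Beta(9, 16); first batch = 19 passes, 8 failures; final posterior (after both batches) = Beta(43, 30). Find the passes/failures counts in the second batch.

15 passes and 6 failures

Sequential conjugate updates are equivalent to a single update on the pooled data, so total successes = posterior α − prior α and total failures = posterior β − prior β.
Total across both batches: 43−9=34 passes, 30−16=14 failures.
Subtract the first batch: 34−19=15 passes and 14−8=6 failures.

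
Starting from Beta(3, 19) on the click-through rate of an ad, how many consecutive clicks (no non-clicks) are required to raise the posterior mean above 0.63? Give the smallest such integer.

After k clicks and 0 non-clicks the posterior is Beta(3+k, 19), with mean (3+k)/(3+19+k).
Set (3+k)/(22+k) > 0.63 and solve: k > (0.63·22 − 3)/(1 − 0.63) = 29.351.
The smallest integer exceeding 29.351 is 30, and checking k=30: (33)/(52) = 0.6346 > 0.63.

k = 30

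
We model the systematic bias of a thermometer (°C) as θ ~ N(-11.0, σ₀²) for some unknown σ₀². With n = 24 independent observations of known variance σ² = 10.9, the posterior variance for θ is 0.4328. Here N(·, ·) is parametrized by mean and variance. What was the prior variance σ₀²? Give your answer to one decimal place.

For the Normal–Normal model with known σ², precisions add: τ_n = τ₀ + n/σ².
So 1/σ₀² = 1/0.4328 − 24/10.9 = 2.310536 − 2.201835 = 0.108701.
Hence σ₀² = 1/0.108701 ≈ 9.2.

σ₀² = 9.2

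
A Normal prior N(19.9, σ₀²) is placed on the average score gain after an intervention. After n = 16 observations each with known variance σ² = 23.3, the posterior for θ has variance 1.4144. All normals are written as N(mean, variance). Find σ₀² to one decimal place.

Posterior precision equals prior precision plus data precision: 1/σ_n² = 1/σ₀² + n/σ².
So 1/σ₀² = 1/1.4144 − 16/23.3 = 0.707014 − 0.686695 = 0.020319.
Hence σ₀² = 1/0.020319 ≈ 49.2.

σ₀² = 49.2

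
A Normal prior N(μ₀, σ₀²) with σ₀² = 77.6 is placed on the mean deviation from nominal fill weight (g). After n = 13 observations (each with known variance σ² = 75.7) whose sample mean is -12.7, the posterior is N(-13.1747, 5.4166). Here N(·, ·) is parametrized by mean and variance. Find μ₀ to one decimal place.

μ₀ = -19.5

The posterior mean is a precision-weighted average: μ_n = (τ₀μ₀ + τ_data·x̄)/(τ₀+τ_data), with τ₀=1/σ₀² and τ_data=n/σ².
Here τ₀ = 1/77.6 = 0.012887 and τ_data = 13/75.7 = 0.171731, so τ_n = 0.184618.
Rearranging for μ₀: μ₀ = (μ_n·τ_n − τ_data·x̄)/τ₀ = (-13.1747·0.184618 − 0.171731·-12.7) / 0.012887 = -0.251303/0.012887 ≈ -19.5.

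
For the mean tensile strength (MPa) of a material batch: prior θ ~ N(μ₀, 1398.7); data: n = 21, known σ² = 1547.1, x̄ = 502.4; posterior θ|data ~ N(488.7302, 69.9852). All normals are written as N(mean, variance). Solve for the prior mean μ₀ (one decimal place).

The posterior mean is a precision-weighted average: μ_n = (τ₀μ₀ + τ_data·x̄)/(τ₀+τ_data), with τ₀=1/σ₀² and τ_data=n/σ².
Here τ₀ = 1/1398.7 = 0.000715 and τ_data = 21/1547.1 = 0.013574, so τ_n = 0.014289.
Rearranging for μ₀: μ₀ = (μ_n·τ_n − τ_data·x̄)/τ₀ = (488.7302·0.014289 − 0.013574·502.4) / 0.000715 = 0.163888/0.000715 ≈ 229.2.

μ₀ = 229.2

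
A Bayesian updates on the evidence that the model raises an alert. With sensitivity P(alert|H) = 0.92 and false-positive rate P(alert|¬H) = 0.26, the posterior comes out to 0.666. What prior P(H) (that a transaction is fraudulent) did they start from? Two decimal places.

In odds form, posterior odds = prior odds × likelihood ratio, so prior odds = posterior odds ÷ LR.
Posterior odds = 0.666/(1−0.666) = 1.9940. LR = 0.92/0.26 = 3.5385.
Prior odds = 1.9940/3.5385 = 0.5635, so P(H) = 0.5635/(1+0.5635) ≈ 0.36.

P(H) = 0.36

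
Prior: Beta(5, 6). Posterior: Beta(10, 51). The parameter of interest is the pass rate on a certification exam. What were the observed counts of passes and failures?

Beta is conjugate to the binomial likelihood: posterior = Beta(α+s, β+f).
Match parameters: s=10−5=5, f=51−6=45.

5 passes and 45 failures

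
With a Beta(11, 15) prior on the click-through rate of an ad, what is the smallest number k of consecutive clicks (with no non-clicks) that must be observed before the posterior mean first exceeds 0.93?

After k clicks and 0 non-clicks the posterior is Beta(11+k, 15), with mean (11+k)/(11+15+k).
Set (11+k)/(26+k) > 0.93 and solve: k > (0.93·26 − 11)/(1 − 0.93) = 188.286.
The smallest integer exceeding 188.286 is 189, and checking k=189: (200)/(215) = 0.9302 > 0.93.

k = 189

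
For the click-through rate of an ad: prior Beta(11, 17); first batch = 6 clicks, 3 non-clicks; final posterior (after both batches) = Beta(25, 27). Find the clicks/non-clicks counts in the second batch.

8 clicks and 7 non-clicks

Sequential conjugate updates are equivalent to a single update on the pooled data, so total successes = posterior α − prior α and total failures = posterior β − prior β.
Total across both batches: 25−11=14 clicks, 27−17=10 non-clicks.
Subtract the first batch: 14−6=8 clicks and 10−3=7 non-clicks.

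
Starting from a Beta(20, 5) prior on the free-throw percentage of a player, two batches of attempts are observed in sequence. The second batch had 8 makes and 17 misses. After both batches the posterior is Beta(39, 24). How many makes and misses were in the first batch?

Sequential conjugate updates are equivalent to a single update on the pooled data, so total successes = posterior α − prior α and total failures = posterior β − prior β.
Total across both batches: 39−20=19 makes, 24−5=19 misses.
Subtract the second batch: 19−8=11 makes and 19−17=2 misses.

11 makes and 2 misses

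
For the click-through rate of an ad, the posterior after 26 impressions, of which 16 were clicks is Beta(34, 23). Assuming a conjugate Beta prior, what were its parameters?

Beta(18, 13)

Under Beta–binomial conjugacy the posterior parameters are (α+s, β+f).
Subtract the data counts: 34−16=18, 23−10=13.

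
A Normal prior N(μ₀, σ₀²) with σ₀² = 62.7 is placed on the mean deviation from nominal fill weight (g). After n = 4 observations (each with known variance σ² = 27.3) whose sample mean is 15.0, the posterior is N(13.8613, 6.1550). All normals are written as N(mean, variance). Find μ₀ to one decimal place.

μ₀ = 3.4

With known observation variance, the Normal–Normal posterior has precision τ_n = τ₀ + n/σ² and mean μ_n = (τ₀μ₀ + (n/σ²)x̄)/τ_n.
Here τ₀ = 1/62.7 = 0.015949 and τ_data = 4/27.3 = 0.146520, so τ_n = 0.162469.
Rearranging for μ₀: μ₀ = (μ_n·τ_n − τ_data·x̄)/τ₀ = (13.8613·0.162469 − 0.146520·15.0) / 0.015949 = 0.054232/0.015949 ≈ 3.4.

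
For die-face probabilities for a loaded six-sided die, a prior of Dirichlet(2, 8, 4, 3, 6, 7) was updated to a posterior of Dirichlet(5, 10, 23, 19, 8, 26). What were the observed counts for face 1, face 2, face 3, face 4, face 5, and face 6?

counts (3, 2, 19, 16, 2, 19)

For a Dirichlet(α) prior with multinomial counts c, the posterior is Dirichlet(α + c) componentwise.
Counts are posterior − prior componentwise: 5−2=3, 10−8=2, 23−4=19, 19−3=16, 8−6=2, 26−7=19.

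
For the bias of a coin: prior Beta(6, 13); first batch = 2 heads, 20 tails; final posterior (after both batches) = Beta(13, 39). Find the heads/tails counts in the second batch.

5 heads and 6 tails

Because Beta–binomial updating is additive in the counts, the combined data contributed (α_post−α_prior, β_post−β_prior) successes and failures.
Total across both batches: 13−6=7 heads, 39−13=26 tails.
Subtract the first batch: 7−2=5 heads and 26−20=6 tails.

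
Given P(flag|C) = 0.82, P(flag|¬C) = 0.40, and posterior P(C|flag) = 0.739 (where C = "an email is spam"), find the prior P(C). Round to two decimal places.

P(C) = 0.58

Bayes' rule in odds form gives O(C|E) = O(C)·[P(E|C)/P(E|¬C)], hence O(C) = O(C|E)/LR.
Posterior odds = 0.739/(1−0.739) = 2.8314. LR = 0.82/0.40 = 2.0500.
Prior odds = 2.8314/2.0500 = 1.3812, so P(C) = 1.3812/(1+1.3812) ≈ 0.58.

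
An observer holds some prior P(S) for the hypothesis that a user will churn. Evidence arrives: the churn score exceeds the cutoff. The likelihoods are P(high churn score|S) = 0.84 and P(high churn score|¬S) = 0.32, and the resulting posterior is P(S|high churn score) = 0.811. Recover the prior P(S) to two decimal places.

In odds form, posterior odds = prior odds × likelihood ratio, so prior odds = posterior odds ÷ LR.
Posterior odds = 0.811/(1−0.811) = 4.2910. LR = 0.84/0.32 = 2.6250.
Prior odds = 4.2910/2.6250 = 1.6347, so P(S) = 1.6347/(1+1.6347) ≈ 0.62.

P(S) = 0.62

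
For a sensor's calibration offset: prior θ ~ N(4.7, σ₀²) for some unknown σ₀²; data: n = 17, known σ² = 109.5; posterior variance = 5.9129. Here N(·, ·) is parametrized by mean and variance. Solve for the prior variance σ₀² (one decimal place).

Posterior precision equals prior precision plus data precision: 1/σ_n² = 1/σ₀² + n/σ².
So 1/σ₀² = 1/5.9129 − 17/109.5 = 0.169122 − 0.155251 = 0.013871.
Hence σ₀² = 1/0.013871 ≈ 72.1.

σ₀² = 72.1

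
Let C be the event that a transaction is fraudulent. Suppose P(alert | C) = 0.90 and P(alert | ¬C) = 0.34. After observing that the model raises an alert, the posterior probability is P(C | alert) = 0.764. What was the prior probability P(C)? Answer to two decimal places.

P(C) = 0.55

In odds form, posterior odds = prior odds × likelihood ratio, so prior odds = posterior odds ÷ LR.
Posterior odds = 0.764/(1−0.764) = 3.2373. LR = 0.90/0.34 = 2.6471.
Prior odds = 3.2373/2.6471 = 1.2230, so P(C) = 1.2230/(1+1.2230) ≈ 0.55.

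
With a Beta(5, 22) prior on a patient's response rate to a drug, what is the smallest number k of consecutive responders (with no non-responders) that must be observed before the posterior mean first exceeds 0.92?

k = 249

After k responders and 0 non-responders the posterior is Beta(5+k, 22), with mean (5+k)/(5+22+k).
Set (5+k)/(27+k) > 0.92 and solve: k > (0.92·27 − 5)/(1 − 0.92) = 248.000.
The smallest integer exceeding 248.000 is 249.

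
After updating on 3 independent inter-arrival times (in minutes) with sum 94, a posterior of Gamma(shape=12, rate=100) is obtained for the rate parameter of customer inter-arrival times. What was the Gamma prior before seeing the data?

Gamma(shape=9, rate=6)

For an exponential likelihood with a Gamma(α, β) prior on the rate, n observations with total T give posterior Gamma(α+n, β+T).
So α = 12 − 3 = 9 and β = 100 − 94 = 6.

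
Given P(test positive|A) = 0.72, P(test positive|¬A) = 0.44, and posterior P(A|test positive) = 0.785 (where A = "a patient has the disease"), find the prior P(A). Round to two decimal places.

P(A) = 0.69

In odds form, posterior odds = prior odds × likelihood ratio, so prior odds = posterior odds ÷ LR.
Posterior odds = 0.785/(1−0.785) = 3.6512. LR = 0.72/0.44 = 1.6364.
Prior odds = 3.6512/1.6364 = 2.2312, so P(A) = 2.2312/(1+2.2312) ≈ 0.69.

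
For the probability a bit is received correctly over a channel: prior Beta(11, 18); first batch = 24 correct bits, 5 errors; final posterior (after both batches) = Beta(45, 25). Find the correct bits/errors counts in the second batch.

Sequential conjugate updates are equivalent to a single update on the pooled data, so total successes = posterior α − prior α and total failures = posterior β − prior β.
Total across both batches: 45−11=34 correct bits, 25−18=7 errors.
Subtract the first batch: 34−24=10 correct bits and 7−5=2 errors.

10 correct bits and 2 errors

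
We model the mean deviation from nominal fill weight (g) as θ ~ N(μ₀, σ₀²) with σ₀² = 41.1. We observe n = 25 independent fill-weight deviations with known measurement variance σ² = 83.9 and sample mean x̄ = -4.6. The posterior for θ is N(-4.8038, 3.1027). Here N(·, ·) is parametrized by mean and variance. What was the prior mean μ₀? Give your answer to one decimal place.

With known observation variance, the Normal–Normal posterior has precision τ_n = τ₀ + n/σ² and mean μ_n = (τ₀μ₀ + (n/σ²)x̄)/τ_n.
Here τ₀ = 1/41.1 = 0.024331 and τ_data = 25/83.9 = 0.297974, so τ_n = 0.322305.
Rearranging for μ₀: μ₀ = (μ_n·τ_n − τ_data·x̄)/τ₀ = (-4.8038·0.322305 − 0.297974·-4.6) / 0.024331 = -0.177608/0.024331 ≈ -7.3.

μ₀ = -7.3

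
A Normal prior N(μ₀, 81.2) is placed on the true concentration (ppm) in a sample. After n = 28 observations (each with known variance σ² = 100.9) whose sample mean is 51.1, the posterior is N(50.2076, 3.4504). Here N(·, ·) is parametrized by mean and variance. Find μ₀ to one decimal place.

μ₀ = 30.1

With known observation variance, the Normal–Normal posterior has precision τ_n = τ₀ + n/σ² and mean μ_n = (τ₀μ₀ + (n/σ²)x̄)/τ_n.
Here τ₀ = 1/81.2 = 0.012315 and τ_data = 28/100.9 = 0.277502, so τ_n = 0.289817.
Rearranging for μ₀: μ₀ = (μ_n·τ_n − τ_data·x̄)/τ₀ = (50.2076·0.289817 − 0.277502·51.1) / 0.012315 = 0.370664/0.012315 ≈ 30.1.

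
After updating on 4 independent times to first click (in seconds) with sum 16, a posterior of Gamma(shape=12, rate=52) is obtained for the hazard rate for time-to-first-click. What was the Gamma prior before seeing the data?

Gamma(shape=8, rate=36)

For an exponential likelihood with a Gamma(α, β) prior on the rate, n observations with total T give posterior Gamma(α+n, β+T).
So α = 12 − 4 = 8 and β = 52 − 16 = 36.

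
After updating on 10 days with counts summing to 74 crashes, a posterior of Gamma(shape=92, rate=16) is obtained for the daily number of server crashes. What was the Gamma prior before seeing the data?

Gamma(shape=18, rate=6)

Gamma–Poisson conjugacy: posterior shape = α + Σxᵢ, posterior rate = β + n.
So α = 92 − 74 = 18 and β = 16 − 10 = 6.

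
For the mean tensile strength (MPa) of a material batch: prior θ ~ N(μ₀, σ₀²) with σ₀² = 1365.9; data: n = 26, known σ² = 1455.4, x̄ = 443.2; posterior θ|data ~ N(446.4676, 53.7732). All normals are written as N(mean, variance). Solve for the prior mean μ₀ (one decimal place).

μ₀ = 526.2

With known observation variance, the Normal–Normal posterior has precision τ_n = τ₀ + n/σ² and mean μ_n = (τ₀μ₀ + (n/σ²)x̄)/τ_n.
Here τ₀ = 1/1365.9 = 0.000732 and τ_data = 26/1455.4 = 0.017865, so τ_n = 0.018597.
Rearranging for μ₀: μ₀ = (μ_n·τ_n − τ_data·x̄)/τ₀ = (446.4676·0.018597 − 0.017865·443.2) / 0.000732 = 0.385190/0.000732 ≈ 526.2.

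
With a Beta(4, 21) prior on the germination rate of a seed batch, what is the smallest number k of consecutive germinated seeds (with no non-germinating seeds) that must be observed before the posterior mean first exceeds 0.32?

After k germinated seeds and 0 non-germinating seeds the posterior is Beta(4+k, 21), with mean (4+k)/(4+21+k).
Set (4+k)/(25+k) > 0.32 and solve: k > (0.32·25 − 4)/(1 − 0.32) = 5.882.
The smallest integer exceeding 5.882 is 6.

k = 6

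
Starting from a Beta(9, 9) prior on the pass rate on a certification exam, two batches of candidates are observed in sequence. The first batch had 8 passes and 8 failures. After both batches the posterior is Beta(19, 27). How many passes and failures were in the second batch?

2 passes and 10 failures

Sequential conjugate updates are equivalent to a single update on the pooled data, so total successes = posterior α − prior α and total failures = posterior β − prior β.
Total across both batches: 19−9=10 passes, 27−9=18 failures.
Subtract the first batch: 10−8=2 passes and 18−8=10 failures.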